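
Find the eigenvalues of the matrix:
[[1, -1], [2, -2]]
λ = -1 and λ = 0

Characteristic equation: det(A - λI) = 0
λ² - (trace)λ + (det) = 0
λ² - (-1)λ + (0) = 0
λ² + 1λ + 0 = 0
Solving: λ = -1, 0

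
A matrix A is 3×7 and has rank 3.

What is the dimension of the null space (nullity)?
4

The rank-nullity theorem for an m×n matrix states:
rank(A) + nullity(A) = n (the number of columns).
Here n = 7 and rank(A) = 3, so nullity(A) = 7 - 3 = 4.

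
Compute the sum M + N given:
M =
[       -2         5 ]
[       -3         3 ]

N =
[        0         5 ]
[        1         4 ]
M + N =
[       -2        10 ]
[       -2         7 ]

Matrix addition is elementwise: (M+N)[i][j] = M[i][j] + N[i][j].
  (M+N)[0][0] = (-2) + (0) = -2
  (M+N)[0][1] = (5) + (5) = 10
  (M+N)[1][0] = (-3) + (1) = -2
  (M+N)[1][1] = (3) + (4) = 7
M + N =
[       -2        10 ]
[       -2         7 ]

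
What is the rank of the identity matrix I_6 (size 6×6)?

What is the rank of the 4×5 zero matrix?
rank(I_6) = 6, rank(0) = 0

The identity I_6 has 6 columns that are the standard basis vectors e_1, …, e_6. These are linearly independent, so all 6 columns are pivots and rank(I_6) = 6.
The 4×5 zero matrix has every entry zero, so every row is the zero row and there are no pivots; rank(0) = 0.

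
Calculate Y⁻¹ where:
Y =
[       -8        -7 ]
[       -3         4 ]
det(Y) = -53
Y⁻¹ =
[    -4/53     -7/53 ]
[    -3/53      8/53 ]

For a 2×2 matrix Y = [[a, b], [c, d]] with det(Y) ≠ 0, Y⁻¹ = (1/det(Y)) * [[d, -b], [-c, a]].
det(Y) = (-8)*(4) - (-7)*(-3) = -32 - 21 = -53.
Y⁻¹ = (1/-53) * [[4, 7], [3, -8]].
Dividing each entry by -53 and reducing:
Y⁻¹ =
[    -4/53     -7/53 ]
[    -3/53      8/53 ]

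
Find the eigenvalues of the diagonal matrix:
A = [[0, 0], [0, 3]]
λ₁ = 0, λ₂ = 3

The characteristic polynomial of A is det(A - λI) = (0 - λ)(3 - λ) = 0.
The roots are λ = 0 and λ = 3, so the eigenvalues are the diagonal entries.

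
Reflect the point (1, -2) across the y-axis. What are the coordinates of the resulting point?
(-1, -2)

Reflection across y-axis: (1, -2) → (-1, -2)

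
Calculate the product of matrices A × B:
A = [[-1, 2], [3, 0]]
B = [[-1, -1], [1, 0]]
[[3, 1], [-3, -3]]

Matrix multiplication:
C[0][0] = -1×-1 + 2×1 = 3
C[0][1] = -1×-1 + 2×0 = 1
C[1][0] = 3×-1 + 0×1 = -3
C[1][1] = 3×-1 + 0×0 = -3
Result: [[3, 1], [-3, -3]]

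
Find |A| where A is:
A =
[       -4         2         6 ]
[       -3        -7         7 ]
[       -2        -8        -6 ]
det(A) = -396

Expand along row 0 (cofactor expansion): det(A) = a*(e*i - f*h) - b*(d*i - f*g) + c*(d*h - e*g), where the 3×3 is [[a, b, c], [d, e, f], [g, h, i]].
Minor M_00 = (-7)*(-6) - (7)*(-8) = 42 + 56 = 98.
Minor M_01 = (-3)*(-6) - (7)*(-2) = 18 + 14 = 32.
Minor M_02 = (-3)*(-8) - (-7)*(-2) = 24 - 14 = 10.
det(A) = (-4)*(98) - (2)*(32) + (6)*(10) = -392 - 64 + 60 = -396.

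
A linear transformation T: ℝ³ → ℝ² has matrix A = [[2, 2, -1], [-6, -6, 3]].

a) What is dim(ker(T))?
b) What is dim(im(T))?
dim(ker) = 2, dim(im) = 1

Observe that row 2 = -3 × row 1 (so the rows are linearly dependent).
Thus rank(A) = 1 (only one linearly independent row).
dim(im(T)) = rank(A) = 1.
By the rank-nullity theorem applied to T: ℝ³ → ℝ², rank(A) + nullity(A) = 3 (the domain dimension), so dim(ker(T)) = 3 - 1 = 2.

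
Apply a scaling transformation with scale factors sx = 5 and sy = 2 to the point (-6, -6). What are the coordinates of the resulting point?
(-30, -12)

Scaling matrix:
[[5, 0], [0, 2]]
Result: (-6 × 5, -6 × 2) = (-30, -12)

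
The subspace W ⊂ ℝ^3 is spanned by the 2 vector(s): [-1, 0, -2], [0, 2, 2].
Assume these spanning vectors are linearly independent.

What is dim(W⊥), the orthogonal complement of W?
dim(W⊥) = 1

For any subspace W of ℝ^n, dim(W) + dim(W⊥) = n (the whole-space dimension).
Here the given 2 vectors are linearly independent, so dim(W) = 2.
Thus dim(W⊥) = n - dim(W) = 3 - 2 = 1.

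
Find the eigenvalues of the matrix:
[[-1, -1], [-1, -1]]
λ = -2 and λ = 0

Characteristic equation: det(A - λI) = 0
λ² - (trace)λ + (det) = 0
λ² - (-2)λ + (0) = 0
λ² + 2λ + 0 = 0
Solving: λ = -2, 0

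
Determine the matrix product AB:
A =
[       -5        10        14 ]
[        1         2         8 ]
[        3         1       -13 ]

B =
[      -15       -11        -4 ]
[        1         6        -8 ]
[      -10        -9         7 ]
AB =
[      -55       -11        38 ]
[      -93       -71        36 ]
[       86        90      -111 ]

Matrix multiplication: (AB)[i][j] = sum over k of A[i][k] * B[k][j].
  (AB)[0][0] = (-5)*(-15) + (10)*(1) + (14)*(-10) = -55
  (AB)[0][1] = (-5)*(-11) + (10)*(6) + (14)*(-9) = -11
  (AB)[0][2] = (-5)*(-4) + (10)*(-8) + (14)*(7) = 38
  (AB)[1][0] = (1)*(-15) + (2)*(1) + (8)*(-10) = -93
  (AB)[1][1] = (1)*(-11) + (2)*(6) + (8)*(-9) = -71
  (AB)[1][2] = (1)*(-4) + (2)*(-8) + (8)*(7) = 36
  (AB)[2][0] = (3)*(-15) + (1)*(1) + (-13)*(-10) = 86
  (AB)[2][1] = (3)*(-11) + (1)*(6) + (-13)*(-9) = 90
  (AB)[2][2] = (3)*(-4) + (1)*(-8) + (-13)*(7) = -111
AB =
[      -55       -11        38 ]
[      -93       -71        36 ]
[       86        90      -111 ]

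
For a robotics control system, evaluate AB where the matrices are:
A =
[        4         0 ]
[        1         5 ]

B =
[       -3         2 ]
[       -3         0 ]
AB =
[      -12         8 ]
[      -18         2 ]

Matrix multiplication: (AB)[i][j] = sum over k of A[i][k] * B[k][j].
  (AB)[0][0] = (4)*(-3) + (0)*(-3) = -12
  (AB)[0][1] = (4)*(2) + (0)*(0) = 8
  (AB)[1][0] = (1)*(-3) + (5)*(-3) = -18
  (AB)[1][1] = (1)*(2) + (5)*(0) = 2
AB =
[      -12         8 ]
[      -18         2 ]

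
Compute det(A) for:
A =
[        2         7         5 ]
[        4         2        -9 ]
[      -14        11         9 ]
det(A) = 1224

Expand along row 0 (cofactor expansion): det(A) = a*(e*i - f*h) - b*(d*i - f*g) + c*(d*h - e*g), where the 3×3 is [[a, b, c], [d, e, f], [g, h, i]].
Minor M_00 = (2)*(9) - (-9)*(11) = 18 + 99 = 117.
Minor M_01 = (4)*(9) - (-9)*(-14) = 36 - 126 = -90.
Minor M_02 = (4)*(11) - (2)*(-14) = 44 + 28 = 72.
det(A) = (2)*(117) - (7)*(-90) + (5)*(72) = 234 + 630 + 360 = 1224.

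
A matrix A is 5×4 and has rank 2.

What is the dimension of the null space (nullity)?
2

The rank-nullity theorem for an m×n matrix states:
rank(A) + nullity(A) = n (the number of columns).
Here n = 4 and rank(A) = 2, so nullity(A) = 4 - 2 = 2.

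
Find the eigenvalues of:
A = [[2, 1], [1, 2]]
λ = 1, 3

Solve det(A - λI) = 0. For a 2×2 matrix this is λ² - (trace)λ + det = 0.
trace(A) = 2 + 2 = 4.
det(A) = (2)*(2) - (1)*(1) = 4 - 1 = 3.
Characteristic equation: λ² - (4)λ + (3) = 0.
Discriminant: (4)² - 4*(3) = 16 - 12 = 4.
Roots: λ = (4 ± √4) / 2 = 1, 3.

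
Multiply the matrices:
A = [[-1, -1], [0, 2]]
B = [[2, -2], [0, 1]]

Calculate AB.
[[-2, 1], [0, 2]]

Each entry (i,j) of AB = sum over k of A[i][k]*B[k][j].
(AB)[0][0] = (-1)*(2) + (-1)*(0) = -2
(AB)[0][1] = (-1)*(-2) + (-1)*(1) = 1
(AB)[1][0] = (0)*(2) + (2)*(0) = 0
(AB)[1][1] = (0)*(-2) + (2)*(1) = 2
AB = [[-2, 1], [0, 2]]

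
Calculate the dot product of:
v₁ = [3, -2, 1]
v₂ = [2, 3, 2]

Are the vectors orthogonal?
2, No

The dot product is the sum of products of corresponding components.
v₁·v₂ = (3)*(2) + (-2)*(3) + (1)*(2) = 6 - 6 + 2 = 2.
Two vectors are orthogonal iff their dot product is 0; here the dot product is 2, so the vectors are not orthogonal.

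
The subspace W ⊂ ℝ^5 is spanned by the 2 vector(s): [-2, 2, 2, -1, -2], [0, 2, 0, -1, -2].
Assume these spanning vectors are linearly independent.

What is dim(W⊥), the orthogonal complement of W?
dim(W⊥) = 3

For any subspace W of ℝ^n, dim(W) + dim(W⊥) = n (the whole-space dimension).
Here the given 2 vectors are linearly independent, so dim(W) = 2.
Thus dim(W⊥) = n - dim(W) = 5 - 2 = 3.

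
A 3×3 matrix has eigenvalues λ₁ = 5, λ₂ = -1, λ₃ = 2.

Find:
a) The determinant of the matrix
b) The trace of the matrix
det = -10, trace = 6

Two standard eigenvalue identities:
- det(A) equals the product of the eigenvalues (counted with multiplicity).
- trace(A) equals the sum of the eigenvalues.
det(A) = (5)*(-1)*(2) = -10.
trace(A) = 5 - 1 + 2 = 6.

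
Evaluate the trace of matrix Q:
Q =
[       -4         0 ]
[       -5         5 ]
tr(Q) = -4 + 5 = 1

The trace of a square matrix is the sum of its diagonal entries.
Diagonal entries of Q: Q[0][0] = -4, Q[1][1] = 5.
tr(Q) = -4 + 5 = 1.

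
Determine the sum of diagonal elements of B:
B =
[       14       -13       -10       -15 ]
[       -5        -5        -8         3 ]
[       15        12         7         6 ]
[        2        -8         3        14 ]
tr(B) = 14 - 5 + 7 + 14 = 30

The trace of a square matrix is the sum of its diagonal entries.
Diagonal entries of B: B[0][0] = 14, B[1][1] = -5, B[2][2] = 7, B[3][3] = 14.
tr(B) = 14 - 5 + 7 + 14 = 30.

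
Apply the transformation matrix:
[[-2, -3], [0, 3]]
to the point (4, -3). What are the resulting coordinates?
(1, -9)

Matrix multiplication:
[[-2, -3], [0, 3]] × [4, -3]ᵀ
= [-2×4 + -3×-3, 0×4 + 3×-3]ᵀ
= [1.0000, -9.0000]ᵀ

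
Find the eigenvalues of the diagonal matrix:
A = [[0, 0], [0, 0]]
λ₁ = 0, λ₂ = 0

The characteristic polynomial of A is det(A - λI) = (0 - λ)(0 - λ) = 0.
The roots are λ = 0 and λ = 0, so the eigenvalues are the diagonal entries.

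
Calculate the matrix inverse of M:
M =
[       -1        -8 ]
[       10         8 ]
det(M) = 72
M⁻¹ =
[      1/9       1/9 ]
[    -5/36     -1/72 ]

For a 2×2 matrix M = [[a, b], [c, d]] with det(M) ≠ 0, M⁻¹ = (1/det(M)) * [[d, -b], [-c, a]].
det(M) = (-1)*(8) - (-8)*(10) = -8 + 80 = 72.
M⁻¹ = (1/72) * [[8, 8], [-10, -1]].
Dividing each entry by 72 and reducing:
M⁻¹ =
[      1/9       1/9 ]
[    -5/36     -1/72 ]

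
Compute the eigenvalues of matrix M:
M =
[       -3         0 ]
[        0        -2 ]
λ = -3, -2

Solve det(M - λI) = 0. For a 2×2 matrix the characteristic equation is λ² - (trace)λ + det = 0.
trace(M) = a + d = -3 - 2 = -5.
det(M) = a*d - b*c = (-3)*(-2) - (0)*(0) = 6 - 0 = 6.
Characteristic equation: λ² - (-5)λ + (6) = 0.
Discriminant = (-5)² - 4*(6) = 25 - 24 = 1.
λ = (-5 ± √1) / 2 = (-5 ± 1) / 2 = -3, -2.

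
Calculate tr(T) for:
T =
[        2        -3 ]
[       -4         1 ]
tr(T) = 2 + 1 = 3

The trace of a square matrix is the sum of its diagonal entries.
Diagonal entries of T: T[0][0] = 2, T[1][1] = 1.
tr(T) = 2 + 1 = 3.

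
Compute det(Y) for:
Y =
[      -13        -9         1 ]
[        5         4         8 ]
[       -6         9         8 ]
det(Y) = 1381

Expand along row 0 (cofactor expansion): det(Y) = a*(e*i - f*h) - b*(d*i - f*g) + c*(d*h - e*g), where the 3×3 is [[a, b, c], [d, e, f], [g, h, i]].
Minor M_00 = (4)*(8) - (8)*(9) = 32 - 72 = -40.
Minor M_01 = (5)*(8) - (8)*(-6) = 40 + 48 = 88.
Minor M_02 = (5)*(9) - (4)*(-6) = 45 + 24 = 69.
det(Y) = (-13)*(-40) - (-9)*(88) + (1)*(69) = 520 + 792 + 69 = 1381.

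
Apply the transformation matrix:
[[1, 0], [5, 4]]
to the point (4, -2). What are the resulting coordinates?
(4, 12)

Matrix multiplication:
[[1, 0], [5, 4]] × [4, -2]ᵀ
= [1×4 + 0×-2, 5×4 + 4×-2]ᵀ
= [4.0000, 12.0000]ᵀ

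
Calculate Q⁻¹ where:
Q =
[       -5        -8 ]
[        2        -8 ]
det(Q) = 56
Q⁻¹ =
[     -1/7       1/7 ]
[    -1/28     -5/56 ]

For a 2×2 matrix Q = [[a, b], [c, d]] with det(Q) ≠ 0, Q⁻¹ = (1/det(Q)) * [[d, -b], [-c, a]].
det(Q) = (-5)*(-8) - (-8)*(2) = 40 + 16 = 56.
Q⁻¹ = (1/56) * [[-8, 8], [-2, -5]].
Dividing each entry by 56 and reducing:
Q⁻¹ =
[     -1/7       1/7 ]
[    -1/28     -5/56 ]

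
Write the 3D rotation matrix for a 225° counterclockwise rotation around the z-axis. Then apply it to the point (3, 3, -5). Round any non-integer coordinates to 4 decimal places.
R = [[-√2/2, √2/2, 0], [-√2/2, -√2/2, 0], [0, 0, 1]]; R·(3, 3, -5) = (0.0000, -4.2426, -5.0000)

Rotation matrix for 225° around z-axis:
cos(225°) = -√2/2, sin(225°) = -√2/2
R = [[-√2/2, √2/2, 0], [-√2/2, -√2/2, 0], [0, 0, 1]]
Apply to (3, 3, -5): R·[3, 3, -5]ᵀ = (0.0000, -4.2426, -5.0000)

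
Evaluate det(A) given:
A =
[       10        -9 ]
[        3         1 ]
det(A) = 37

For a 2×2 matrix [[a, b], [c, d]], det = a*d - b*c.
det(A) = (10)*(1) - (-9)*(3) = 10 + 27 = 37.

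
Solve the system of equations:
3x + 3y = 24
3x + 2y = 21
x = 5, y = 3

Use elimination (row reduction):
Equation 1: 3x + 3y = 24.
Equation 2: 3x + 2y = 21.
Multiply Eq1 by 3 and Eq2 by 3: 9x + 9y = 72;  9x + 6y = 63.
Subtract: (-3)y = -9, so y = 3.
Back-substitute into Eq1: 3x + 3*(3) = 24, so x = 5.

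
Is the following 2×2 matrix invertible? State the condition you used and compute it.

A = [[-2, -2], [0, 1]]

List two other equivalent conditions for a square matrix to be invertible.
Yes, invertible; det(A) = -2 ≠ 0. Equivalent conditions: rank(A) = 2; Ax = 0 has only the trivial solution; 0 is not an eigenvalue; the columns of A are linearly independent.

To check invertibility, compute det(A).
The given matrix is triangular, so det(A) equals the product of its diagonal entries = -2 ≠ 0.
Since det(A) ≠ 0, A is invertible.
Equivalent conditions for a square matrix A to be invertible:
- rank(A) = 2 (full rank).
- The homogeneous system Ax = 0 has only the trivial solution x = 0.
- 0 is not an eigenvalue of A.
- The columns (equivalently rows) of A are linearly independent.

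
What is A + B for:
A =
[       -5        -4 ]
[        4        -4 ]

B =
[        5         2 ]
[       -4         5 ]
A + B =
[        0        -2 ]
[        0         1 ]

Matrix addition is elementwise: (A+B)[i][j] = A[i][j] + B[i][j].
  (A+B)[0][0] = (-5) + (5) = 0
  (A+B)[0][1] = (-4) + (2) = -2
  (A+B)[1][0] = (4) + (-4) = 0
  (A+B)[1][1] = (-4) + (5) = 1
A + B =
[        0        -2 ]
[        0         1 ]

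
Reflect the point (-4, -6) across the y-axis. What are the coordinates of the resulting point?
(4, -6)

Reflection across y-axis: (-4, -6) → (4, -6)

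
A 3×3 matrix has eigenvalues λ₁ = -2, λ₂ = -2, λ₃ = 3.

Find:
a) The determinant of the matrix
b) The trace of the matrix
det = 12, trace = -1

Two standard eigenvalue identities:
- det(A) equals the product of the eigenvalues (counted with multiplicity).
- trace(A) equals the sum of the eigenvalues.
det(A) = (-2)*(-2)*(3) = 12.
trace(A) = -2 - 2 + 3 = -1.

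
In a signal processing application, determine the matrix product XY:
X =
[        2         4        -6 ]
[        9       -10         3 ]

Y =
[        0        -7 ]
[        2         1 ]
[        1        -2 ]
XY =
[        2         2 ]
[      -17       -79 ]

Matrix multiplication: (XY)[i][j] = sum over k of X[i][k] * Y[k][j].
  (XY)[0][0] = (2)*(0) + (4)*(2) + (-6)*(1) = 2
  (XY)[0][1] = (2)*(-7) + (4)*(1) + (-6)*(-2) = 2
  (XY)[1][0] = (9)*(0) + (-10)*(2) + (3)*(1) = -17
  (XY)[1][1] = (9)*(-7) + (-10)*(1) + (3)*(-2) = -79
XY =
[        2         2 ]
[      -17       -79 ]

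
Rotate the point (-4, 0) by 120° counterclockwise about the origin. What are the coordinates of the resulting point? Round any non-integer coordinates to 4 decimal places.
(2.0000, -3.4641)

Rotation matrix R(θ) = [[cos θ, -sin θ], [sin θ, cos θ]]; for θ = 120°:
R = [[-1/2, -√3/2], [√3/2, -1/2]]
Result: R × [-4, 0]ᵀ = [-1/2·-4 + (-√3/2)·0, √3/2·-4 + (-1/2)·0]ᵀ = (2.0000, -3.4641)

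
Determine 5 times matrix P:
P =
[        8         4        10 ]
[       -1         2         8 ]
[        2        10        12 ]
5P =
[       40        20        50 ]
[       -5        10        40 ]
[       10        50        60 ]

Scalar multiplication is elementwise: (5P)[i][j] = 5 * P[i][j].
  (5P)[0][0] = 5 * (8) = 40
  (5P)[0][1] = 5 * (4) = 20
  (5P)[0][2] = 5 * (10) = 50
  (5P)[1][0] = 5 * (-1) = -5
  (5P)[1][1] = 5 * (2) = 10
  (5P)[1][2] = 5 * (8) = 40
  (5P)[2][0] = 5 * (2) = 10
  (5P)[2][1] = 5 * (10) = 50
  (5P)[2][2] = 5 * (12) = 60
5P =
[       40        20        50 ]
[       -5        10        40 ]
[       10        50        60 ]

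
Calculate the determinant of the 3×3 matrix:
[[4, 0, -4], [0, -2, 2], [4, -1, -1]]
-16

Expansion along first row:
det = 4·det([[-2,2],[-1,-1]]) - 0·det([[0,2],[4,-1]]) + -4·det([[0,-2],[4,-1]])
    = 4·(-2·-1 - 2·-1) - 0·(0·-1 - 2·4) + -4·(0·-1 - -2·4)
    = 4·4 - 0·-8 + -4·8
    = 16 + 0 + -32 = -16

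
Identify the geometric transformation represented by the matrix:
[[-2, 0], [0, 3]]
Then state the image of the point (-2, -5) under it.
non-uniform scaling by (-2, 3); image of (-2, -5) is (4, -15)

This is diagonal with distinct entries, so it scales the x-axis by -2 and the y-axis by 3.
The matrix [[-2, 0], [0, 3]] represents: non-uniform scaling by (-2, 3).
Applying it to (-2, -5): [-2·-2 + 0·-5, 0·-2 + 3·-5] = (4, -15).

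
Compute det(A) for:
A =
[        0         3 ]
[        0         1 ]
det(A) = 0

For a 2×2 matrix [[a, b], [c, d]], det = a*d - b*c.
det(A) = (0)*(1) - (3)*(0) = 0 - 0 = 0.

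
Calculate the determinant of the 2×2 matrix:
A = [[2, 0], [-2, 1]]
2

For A = [[a, b], [c, d]], det(A) = a*d - b*c.
det(A) = (2)*(1) - (0)*(-2) = 2 - 0 = 2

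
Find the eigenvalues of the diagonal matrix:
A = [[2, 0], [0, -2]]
λ₁ = 2, λ₂ = -2

The characteristic polynomial of A is det(A - λI) = (2 - λ)(-2 - λ) = 0.
The roots are λ = 2 and λ = -2, so the eigenvalues are the diagonal entries.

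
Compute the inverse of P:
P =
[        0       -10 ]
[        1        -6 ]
det(P) = 10
P⁻¹ =
[     -3/5         1 ]
[    -1/10         0 ]

For a 2×2 matrix P = [[a, b], [c, d]] with det(P) ≠ 0, P⁻¹ = (1/det(P)) * [[d, -b], [-c, a]].
det(P) = (0)*(-6) - (-10)*(1) = 0 + 10 = 10.
P⁻¹ = (1/10) * [[-6, 10], [-1, 0]].
Dividing each entry by 10 and reducing:
P⁻¹ =
[     -3/5         1 ]
[    -1/10         0 ]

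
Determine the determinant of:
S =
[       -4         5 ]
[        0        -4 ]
det(S) = 16

For a 2×2 matrix [[a, b], [c, d]], det = a*d - b*c.
det(S) = (-4)*(-4) - (5)*(0) = 16 - 0 = 16.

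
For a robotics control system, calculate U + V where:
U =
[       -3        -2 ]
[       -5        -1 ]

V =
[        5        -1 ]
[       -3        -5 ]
U + V =
[        2        -3 ]
[       -8        -6 ]

Matrix addition is elementwise: (U+V)[i][j] = U[i][j] + V[i][j].
  (U+V)[0][0] = (-3) + (5) = 2
  (U+V)[0][1] = (-2) + (-1) = -3
  (U+V)[1][0] = (-5) + (-3) = -8
  (U+V)[1][1] = (-1) + (-5) = -6
U + V =
[        2        -3 ]
[       -8        -6 ]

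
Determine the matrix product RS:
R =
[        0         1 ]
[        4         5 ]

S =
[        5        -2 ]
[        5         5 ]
RS =
[        5         5 ]
[       45        17 ]

Matrix multiplication: (RS)[i][j] = sum over k of R[i][k] * S[k][j].
  (RS)[0][0] = (0)*(5) + (1)*(5) = 5
  (RS)[0][1] = (0)*(-2) + (1)*(5) = 5
  (RS)[1][0] = (4)*(5) + (5)*(5) = 45
  (RS)[1][1] = (4)*(-2) + (5)*(5) = 17
RS =
[        5         5 ]
[       45        17 ]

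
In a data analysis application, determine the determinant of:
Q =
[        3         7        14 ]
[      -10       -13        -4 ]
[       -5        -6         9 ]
det(Q) = 277

Expand along row 0 (cofactor expansion): det(Q) = a*(e*i - f*h) - b*(d*i - f*g) + c*(d*h - e*g), where the 3×3 is [[a, b, c], [d, e, f], [g, h, i]].
Minor M_00 = (-13)*(9) - (-4)*(-6) = -117 - 24 = -141.
Minor M_01 = (-10)*(9) - (-4)*(-5) = -90 - 20 = -110.
Minor M_02 = (-10)*(-6) - (-13)*(-5) = 60 - 65 = -5.
det(Q) = (3)*(-141) - (7)*(-110) + (14)*(-5) = -423 + 770 - 70 = 277.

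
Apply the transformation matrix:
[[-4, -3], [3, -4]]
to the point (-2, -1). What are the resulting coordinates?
(11, -2)

Matrix multiplication:
[[-4, -3], [3, -4]] × [-2, -1]ᵀ
= [-4×-2 + -3×-1, 3×-2 + -4×-1]ᵀ
= [11.0000, -2.0000]ᵀ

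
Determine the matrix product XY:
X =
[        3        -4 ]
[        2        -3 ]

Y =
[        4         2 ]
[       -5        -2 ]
XY =
[       32        14 ]
[       23        10 ]

Matrix multiplication: (XY)[i][j] = sum over k of X[i][k] * Y[k][j].
  (XY)[0][0] = (3)*(4) + (-4)*(-5) = 32
  (XY)[0][1] = (3)*(2) + (-4)*(-2) = 14
  (XY)[1][0] = (2)*(4) + (-3)*(-5) = 23
  (XY)[1][1] = (2)*(2) + (-3)*(-2) = 10
XY =
[       32        14 ]
[       23        10 ]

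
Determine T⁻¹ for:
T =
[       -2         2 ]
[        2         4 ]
det(T) = -12
T⁻¹ =
[     -1/3       1/6 ]
[      1/6       1/6 ]

For a 2×2 matrix T = [[a, b], [c, d]] with det(T) ≠ 0, T⁻¹ = (1/det(T)) * [[d, -b], [-c, a]].
det(T) = (-2)*(4) - (2)*(2) = -8 - 4 = -12.
T⁻¹ = (1/-12) * [[4, -2], [-2, -2]].
Dividing each entry by -12 and reducing:
T⁻¹ =
[     -1/3       1/6 ]
[      1/6       1/6 ]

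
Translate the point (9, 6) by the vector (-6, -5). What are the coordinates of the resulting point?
(3, 1)

Translation by (-6, -5):
x' = 9 + -6 = 3
y' = 6 + -5 = 1
Homogeneous matrix: [[1, 0, -6], [0, 1, -5], [0, 0, 1]]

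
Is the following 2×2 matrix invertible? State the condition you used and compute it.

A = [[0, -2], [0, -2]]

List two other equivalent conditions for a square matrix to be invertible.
No, not invertible; det(A) = 0 (two rows are equal, so the rows are linearly dependent). Equivalent conditions (failing for this A): rank(A) < 2; Ax = 0 has non-trivial solutions; 0 is an eigenvalue; the columns are linearly dependent.

To check invertibility, compute det(A).
In this matrix, row 0 and the last row are identical, so one row is a scalar multiple of another and the rows are linearly dependent.
A matrix with linearly dependent rows has det = 0 and is not invertible.
Equivalent failed conditions:
- rank(A) < 2.
- Ax = 0 has non-trivial solutions.
- 0 is an eigenvalue.
- The columns are linearly dependent.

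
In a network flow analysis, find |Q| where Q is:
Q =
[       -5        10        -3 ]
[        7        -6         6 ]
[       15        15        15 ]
det(Q) = 165

Expand along row 0 (cofactor expansion): det(Q) = a*(e*i - f*h) - b*(d*i - f*g) + c*(d*h - e*g), where the 3×3 is [[a, b, c], [d, e, f], [g, h, i]].
Minor M_00 = (-6)*(15) - (6)*(15) = -90 - 90 = -180.
Minor M_01 = (7)*(15) - (6)*(15) = 105 - 90 = 15.
Minor M_02 = (7)*(15) - (-6)*(15) = 105 + 90 = 195.
det(Q) = (-5)*(-180) - (10)*(15) + (-3)*(195) = 900 - 150 - 585 = 165.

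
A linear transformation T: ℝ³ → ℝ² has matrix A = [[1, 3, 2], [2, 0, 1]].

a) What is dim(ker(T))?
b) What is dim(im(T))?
dim(ker) = 1, dim(im) = 2

The two rows are not scalar multiples of one another (no single k satisfies row 2 = k × row 1), so they are linearly independent.
Thus rank(A) = 2.
dim(im(T)) = rank(A) = 2.
By the rank-nullity theorem applied to T: ℝ³ → ℝ², rank(A) + nullity(A) = 3 (the domain dimension), so dim(ker(T)) = 3 - 2 = 1.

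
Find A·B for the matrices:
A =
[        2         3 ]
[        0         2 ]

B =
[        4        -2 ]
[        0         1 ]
AB =
[        8        -1 ]
[        0         2 ]

Matrix multiplication: (AB)[i][j] = sum over k of A[i][k] * B[k][j].
  (AB)[0][0] = (2)*(4) + (3)*(0) = 8
  (AB)[0][1] = (2)*(-2) + (3)*(1) = -1
  (AB)[1][0] = (0)*(4) + (2)*(0) = 0
  (AB)[1][1] = (0)*(-2) + (2)*(1) = 2
AB =
[        8        -1 ]
[        0         2 ]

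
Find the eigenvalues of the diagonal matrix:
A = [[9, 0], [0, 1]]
λ₁ = 9, λ₂ = 1

The characteristic polynomial of A is det(A - λI) = (9 - λ)(1 - λ) = 0.
The roots are λ = 9 and λ = 1, so the eigenvalues are the diagonal entries.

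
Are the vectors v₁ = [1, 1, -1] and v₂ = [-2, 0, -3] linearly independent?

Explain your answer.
Yes, linearly independent

Two vectors are linearly dependent iff one is a scalar multiple of the other.
No single scalar k satisfies v₂ = k·v₁ (the ratios of corresponding entries disagree), so v₁ and v₂ are linearly independent.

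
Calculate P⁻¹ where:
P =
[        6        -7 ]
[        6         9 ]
det(P) = 96
P⁻¹ =
[     3/32      7/96 ]
[    -1/16      1/16 ]

For a 2×2 matrix P = [[a, b], [c, d]] with det(P) ≠ 0, P⁻¹ = (1/det(P)) * [[d, -b], [-c, a]].
det(P) = (6)*(9) - (-7)*(6) = 54 + 42 = 96.
P⁻¹ = (1/96) * [[9, 7], [-6, 6]].
Dividing each entry by 96 and reducing:
P⁻¹ =
[     3/32      7/96 ]
[    -1/16      1/16 ]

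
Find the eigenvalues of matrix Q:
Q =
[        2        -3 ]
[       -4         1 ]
λ = -2, 5

Solve det(Q - λI) = 0. For a 2×2 matrix the characteristic equation is λ² - (trace)λ + det = 0.
trace(Q) = a + d = 2 + 1 = 3.
det(Q) = a*d - b*c = (2)*(1) - (-3)*(-4) = 2 - 12 = -10.
Characteristic equation: λ² - (3)λ + (-10) = 0.
Discriminant = (3)² - 4*(-10) = 9 + 40 = 49.
λ = (3 ± √49) / 2 = (3 ± 7) / 2 = -2, 5.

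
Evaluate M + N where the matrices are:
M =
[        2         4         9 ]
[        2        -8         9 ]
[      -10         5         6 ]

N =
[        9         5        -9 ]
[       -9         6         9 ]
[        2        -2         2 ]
M + N =
[       11         9         0 ]
[       -7        -2        18 ]
[       -8         3         8 ]

Matrix addition is elementwise: (M+N)[i][j] = M[i][j] + N[i][j].
  (M+N)[0][0] = (2) + (9) = 11
  (M+N)[0][1] = (4) + (5) = 9
  (M+N)[0][2] = (9) + (-9) = 0
  (M+N)[1][0] = (2) + (-9) = -7
  (M+N)[1][1] = (-8) + (6) = -2
  (M+N)[1][2] = (9) + (9) = 18
  (M+N)[2][0] = (-10) + (2) = -8
  (M+N)[2][1] = (5) + (-2) = 3
  (M+N)[2][2] = (6) + (2) = 8
M + N =
[       11         9         0 ]
[       -7        -2        18 ]
[       -8         3         8 ]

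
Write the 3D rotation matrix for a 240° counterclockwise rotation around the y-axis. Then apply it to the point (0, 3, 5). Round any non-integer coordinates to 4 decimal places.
R = [[-1/2, 0, -√3/2], [0, 1, 0], [√3/2, 0, -1/2]]; R·(0, 3, 5) = (-4.3301, 3.0000, -2.5000)

Rotation matrix for 240° around y-axis:
cos(240°) = -1/2, sin(240°) = -√3/2
R = [[-1/2, 0, -√3/2], [0, 1, 0], [√3/2, 0, -1/2]]
Apply to (0, 3, 5): R·[0, 3, 5]ᵀ = (-4.3301, 3.0000, -2.5000)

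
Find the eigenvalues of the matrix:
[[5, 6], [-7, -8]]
λ = -2 and λ = -1

Characteristic equation: det(A - λI) = 0
λ² - (trace)λ + (det) = 0
λ² - (-3)λ + (2) = 0
λ² + 3λ + 2 = 0
Solving: λ = -2, -1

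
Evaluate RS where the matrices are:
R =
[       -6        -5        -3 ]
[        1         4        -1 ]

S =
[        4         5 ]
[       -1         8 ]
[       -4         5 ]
RS =
[       -7       -85 ]
[        4        32 ]

Matrix multiplication: (RS)[i][j] = sum over k of R[i][k] * S[k][j].
  (RS)[0][0] = (-6)*(4) + (-5)*(-1) + (-3)*(-4) = -7
  (RS)[0][1] = (-6)*(5) + (-5)*(8) + (-3)*(5) = -85
  (RS)[1][0] = (1)*(4) + (4)*(-1) + (-1)*(-4) = 4
  (RS)[1][1] = (1)*(5) + (4)*(8) + (-1)*(5) = 32
RS =
[       -7       -85 ]
[        4        32 ]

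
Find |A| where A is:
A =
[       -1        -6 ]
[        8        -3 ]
det(A) = 51

For a 2×2 matrix [[a, b], [c, d]], det = a*d - b*c.
det(A) = (-1)*(-3) - (-6)*(8) = 3 + 48 = 51.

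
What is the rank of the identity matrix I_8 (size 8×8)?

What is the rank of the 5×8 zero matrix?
rank(I_8) = 8, rank(0) = 0

The identity I_8 has 8 columns that are the standard basis vectors e_1, …, e_8. These are linearly independent, so all 8 columns are pivots and rank(I_8) = 8.
The 5×8 zero matrix has every entry zero, so every row is the zero row and there are no pivots; rank(0) = 0.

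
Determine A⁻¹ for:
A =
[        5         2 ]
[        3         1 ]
det(A) = -1
A⁻¹ =
[       -1         2 ]
[        3        -5 ]

For a 2×2 matrix A = [[a, b], [c, d]] with det(A) ≠ 0, A⁻¹ = (1/det(A)) * [[d, -b], [-c, a]].
det(A) = (5)*(1) - (2)*(3) = 5 - 6 = -1.
A⁻¹ = (1/-1) * [[1, -2], [-3, 5]].
Dividing each entry by -1 and reducing:
A⁻¹ =
[       -1         2 ]
[        3        -5 ]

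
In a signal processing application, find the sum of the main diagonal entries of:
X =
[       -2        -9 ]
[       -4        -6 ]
tr(X) = -2 - 6 = -8

The trace of a square matrix is the sum of its diagonal entries.
Diagonal entries of X: X[0][0] = -2, X[1][1] = -6.
tr(X) = -2 - 6 = -8.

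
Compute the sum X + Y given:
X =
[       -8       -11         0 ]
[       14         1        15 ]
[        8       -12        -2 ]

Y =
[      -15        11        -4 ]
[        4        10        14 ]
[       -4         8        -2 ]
X + Y =
[      -23         0        -4 ]
[       18        11        29 ]
[        4        -4        -4 ]

Matrix addition is elementwise: (X+Y)[i][j] = X[i][j] + Y[i][j].
  (X+Y)[0][0] = (-8) + (-15) = -23
  (X+Y)[0][1] = (-11) + (11) = 0
  (X+Y)[0][2] = (0) + (-4) = -4
  (X+Y)[1][0] = (14) + (4) = 18
  (X+Y)[1][1] = (1) + (10) = 11
  (X+Y)[1][2] = (15) + (14) = 29
  (X+Y)[2][0] = (8) + (-4) = 4
  (X+Y)[2][1] = (-12) + (8) = -4
  (X+Y)[2][2] = (-2) + (-2) = -4
X + Y =
[      -23         0        -4 ]
[       18        11        29 ]
[        4        -4        -4 ]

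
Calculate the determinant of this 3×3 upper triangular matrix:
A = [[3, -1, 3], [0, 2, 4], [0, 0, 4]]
24

The determinant of a triangular matrix is the product of its diagonal entries (the off-diagonal entries above the diagonal do not affect it).
det(A) = (3) * (2) * (4) = 24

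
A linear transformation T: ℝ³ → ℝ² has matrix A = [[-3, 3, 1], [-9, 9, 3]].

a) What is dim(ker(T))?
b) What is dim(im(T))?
dim(ker) = 2, dim(im) = 1

Observe that row 2 = 3 × row 1 (so the rows are linearly dependent).
Thus rank(A) = 1 (only one linearly independent row).
dim(im(T)) = rank(A) = 1.
By the rank-nullity theorem applied to T: ℝ³ → ℝ², rank(A) + nullity(A) = 3 (the domain dimension), so dim(ker(T)) = 3 - 1 = 2.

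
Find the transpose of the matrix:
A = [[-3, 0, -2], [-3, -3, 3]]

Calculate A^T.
[[-3, -3], [0, -3], [-2, 3]]

The transpose sends entry (i,j) to (j,i); rows become columns.
Row 0 of A: [-3, 0, -2] -> column 0 of A^T.
Row 1 of A: [-3, -3, 3] -> column 1 of A^T.
A^T = [[-3, -3], [0, -3], [-2, 3]]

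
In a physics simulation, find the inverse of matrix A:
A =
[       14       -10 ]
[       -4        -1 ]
det(A) = -54
A⁻¹ =
[     1/54     -5/27 ]
[    -2/27     -7/27 ]

For a 2×2 matrix A = [[a, b], [c, d]] with det(A) ≠ 0, A⁻¹ = (1/det(A)) * [[d, -b], [-c, a]].
det(A) = (14)*(-1) - (-10)*(-4) = -14 - 40 = -54.
A⁻¹ = (1/-54) * [[-1, 10], [4, 14]].
Dividing each entry by -54 and reducing:
A⁻¹ =
[     1/54     -5/27 ]
[    -2/27     -7/27 ]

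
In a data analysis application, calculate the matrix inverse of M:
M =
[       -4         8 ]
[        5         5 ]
det(M) = -60
M⁻¹ =
[    -1/12      2/15 ]
[     1/12      1/15 ]

For a 2×2 matrix M = [[a, b], [c, d]] with det(M) ≠ 0, M⁻¹ = (1/det(M)) * [[d, -b], [-c, a]].
det(M) = (-4)*(5) - (8)*(5) = -20 - 40 = -60.
M⁻¹ = (1/-60) * [[5, -8], [-5, -4]].
Dividing each entry by -60 and reducing:
M⁻¹ =
[    -1/12      2/15 ]
[     1/12      1/15 ]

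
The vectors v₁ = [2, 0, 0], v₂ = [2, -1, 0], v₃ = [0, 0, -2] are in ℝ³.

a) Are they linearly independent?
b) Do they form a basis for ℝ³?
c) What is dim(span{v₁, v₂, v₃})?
Yes independent, yes basis, dim = 3

Stack v₁, v₂, v₃ as rows of a 3×3 matrix.
[[2, 0, 0]; [2, -1, 0]; [0, 0, -2]] is already lower triangular with nonzero diagonal entries (2, -1, -2), so its determinant is the product of the diagonal entries, det = (2)·(-1)·(-2) = 4 ≠ 0, and the rows are linearly independent.
Three linearly independent vectors in ℝ³ form a basis for ℝ³, so dim(span{v₁,v₂,v₃}) = 3.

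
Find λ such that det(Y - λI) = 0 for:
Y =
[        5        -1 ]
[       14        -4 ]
λ = -2, 3

Solve det(Y - λI) = 0. For a 2×2 matrix the characteristic equation is λ² - (trace)λ + det = 0.
trace(Y) = a + d = 5 - 4 = 1.
det(Y) = a*d - b*c = (5)*(-4) - (-1)*(14) = -20 + 14 = -6.
Characteristic equation: λ² - (1)λ + (-6) = 0.
Discriminant = (1)² - 4*(-6) = 1 + 24 = 25.
λ = (1 ± √25) / 2 = (1 ± 5) / 2 = -2, 3.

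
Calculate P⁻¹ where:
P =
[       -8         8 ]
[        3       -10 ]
det(P) = 56
P⁻¹ =
[    -5/28      -1/7 ]
[    -3/56      -1/7 ]

For a 2×2 matrix P = [[a, b], [c, d]] with det(P) ≠ 0, P⁻¹ = (1/det(P)) * [[d, -b], [-c, a]].
det(P) = (-8)*(-10) - (8)*(3) = 80 - 24 = 56.
P⁻¹ = (1/56) * [[-10, -8], [-3, -8]].
Dividing each entry by 56 and reducing:
P⁻¹ =
[    -5/28      -1/7 ]
[    -3/56      -1/7 ]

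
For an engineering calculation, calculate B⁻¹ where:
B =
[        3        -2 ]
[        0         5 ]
det(B) = 15
B⁻¹ =
[      1/3      2/15 ]
[        0       1/5 ]

For a 2×2 matrix B = [[a, b], [c, d]] with det(B) ≠ 0, B⁻¹ = (1/det(B)) * [[d, -b], [-c, a]].
det(B) = (3)*(5) - (-2)*(0) = 15 - 0 = 15.
B⁻¹ = (1/15) * [[5, 2], [0, 3]].
Dividing each entry by 15 and reducing:
B⁻¹ =
[      1/3      2/15 ]
[        0       1/5 ]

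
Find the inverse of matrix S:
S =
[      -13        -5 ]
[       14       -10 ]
det(S) = 200
S⁻¹ =
[    -1/20      1/40 ]
[   -7/100   -13/200 ]

For a 2×2 matrix S = [[a, b], [c, d]] with det(S) ≠ 0, S⁻¹ = (1/det(S)) * [[d, -b], [-c, a]].
det(S) = (-13)*(-10) - (-5)*(14) = 130 + 70 = 200.
S⁻¹ = (1/200) * [[-10, 5], [-14, -13]].
Dividing each entry by 200 and reducing:
S⁻¹ =
[    -1/20      1/40 ]
[   -7/100   -13/200 ]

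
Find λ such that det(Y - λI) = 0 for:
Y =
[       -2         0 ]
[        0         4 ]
λ = -2, 4

Solve det(Y - λI) = 0. For a 2×2 matrix the characteristic equation is λ² - (trace)λ + det = 0.
trace(Y) = a + d = -2 + 4 = 2.
det(Y) = a*d - b*c = (-2)*(4) - (0)*(0) = -8 - 0 = -8.
Characteristic equation: λ² - (2)λ + (-8) = 0.
Discriminant = (2)² - 4*(-8) = 4 + 32 = 36.
λ = (2 ± √36) / 2 = (2 ± 6) / 2 = -2, 4.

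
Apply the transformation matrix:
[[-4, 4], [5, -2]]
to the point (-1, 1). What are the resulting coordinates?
(8, -7)

Matrix multiplication:
[[-4, 4], [5, -2]] × [-1, 1]ᵀ
= [-4×-1 + 4×1, 5×-1 + -2×1]ᵀ
= [8.0000, -7.0000]ᵀ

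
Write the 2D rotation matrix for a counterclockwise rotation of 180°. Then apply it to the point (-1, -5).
R = [[-1, 0], [0, -1]]; R·(-1, -5) = (1, 5)

Rotation matrix formula: R(θ) = [[cos θ, -sin θ], [sin θ, cos θ]]
For θ = 180°:
cos(180°) = -1
sin(180°) = 0
R = [[-1, 0], [0, -1]]
Apply to (-1, -5): [-1·-1 + (0)·-5, 0·-1 + -1·-5] = (1, 5)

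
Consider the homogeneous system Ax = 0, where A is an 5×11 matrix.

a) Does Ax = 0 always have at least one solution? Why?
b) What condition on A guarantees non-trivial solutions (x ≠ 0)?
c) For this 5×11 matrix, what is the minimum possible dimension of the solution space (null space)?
a) Yes, x = 0 is always a solution. b) When A has linearly dependent columns (rank < n). c) Minimum nullity = 6.

a) x = 0 satisfies A·0 = 0, so the zero vector is always a solution.
b) Non-trivial solutions exist iff the columns of A are linearly dependent, equivalently rank(A) < n (the number of columns).
c) By rank-nullity, rank(A) + nullity(A) = n = 11. Since A has only 5 rows, rank(A) ≤ 5, so nullity(A) ≥ 11 - 5 = 6.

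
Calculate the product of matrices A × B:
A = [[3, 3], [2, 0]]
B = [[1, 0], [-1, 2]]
[[0, 6], [2, 0]]

Matrix multiplication:
C[0][0] = 3×1 + 3×-1 = 0
C[0][1] = 3×0 + 3×2 = 6
C[1][0] = 2×1 + 0×-1 = 2
C[1][1] = 2×0 + 0×2 = 0
Result: [[0, 6], [2, 0]]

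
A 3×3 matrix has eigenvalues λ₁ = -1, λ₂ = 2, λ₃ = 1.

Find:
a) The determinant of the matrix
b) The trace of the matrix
det = -2, trace = 2

Two standard eigenvalue identities:
- det(A) equals the product of the eigenvalues (counted with multiplicity).
- trace(A) equals the sum of the eigenvalues.
det(A) = (-1)*(2)*(1) = -2.
trace(A) = -1 + 2 + 1 = 2.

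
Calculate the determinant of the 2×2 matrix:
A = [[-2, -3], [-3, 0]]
-9

For A = [[a, b], [c, d]], det(A) = a*d - b*c.
det(A) = (-2)*(0) - (-3)*(-3) = 0 - 9 = -9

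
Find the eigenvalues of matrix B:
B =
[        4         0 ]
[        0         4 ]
λ = 4, 4

Solve det(B - λI) = 0. For a 2×2 matrix the characteristic equation is λ² - (trace)λ + det = 0.
trace(B) = a + d = 4 + 4 = 8.
det(B) = a*d - b*c = (4)*(4) - (0)*(0) = 16 - 0 = 16.
Characteristic equation: λ² - (8)λ + (16) = 0.
Discriminant = (8)² - 4*(16) = 64 - 64 = 0.
λ = (8 ± √0) / 2 = (8 ± 0) / 2 = 4, 4.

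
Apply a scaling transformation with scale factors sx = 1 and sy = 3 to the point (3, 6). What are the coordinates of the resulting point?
(3, 18)

Scaling matrix:
[[1, 0], [0, 3]]
Result: (3 × 1, 6 × 3) = (3, 18)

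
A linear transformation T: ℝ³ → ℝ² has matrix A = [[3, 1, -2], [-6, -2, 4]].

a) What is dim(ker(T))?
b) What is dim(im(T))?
dim(ker) = 2, dim(im) = 1

Observe that row 2 = -2 × row 1 (so the rows are linearly dependent).
Thus rank(A) = 1 (only one linearly independent row).
dim(im(T)) = rank(A) = 1.
By the rank-nullity theorem applied to T: ℝ³ → ℝ², rank(A) + nullity(A) = 3 (the domain dimension), so dim(ker(T)) = 3 - 1 = 2.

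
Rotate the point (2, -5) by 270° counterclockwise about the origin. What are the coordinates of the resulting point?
(-5, -2)

Rotation matrix R(θ) = [[cos θ, -sin θ], [sin θ, cos θ]]; for θ = 270°:
R = [[0, 1], [-1, 0]]
Result: R × [2, -5]ᵀ = [0·2 + (1)·-5, -1·2 + (0)·-5]ᵀ = (-5, -2)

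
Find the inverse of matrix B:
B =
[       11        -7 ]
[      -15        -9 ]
det(B) = -204
B⁻¹ =
[     3/68    -7/204 ]
[    -5/68   -11/204 ]

For a 2×2 matrix B = [[a, b], [c, d]] with det(B) ≠ 0, B⁻¹ = (1/det(B)) * [[d, -b], [-c, a]].
det(B) = (11)*(-9) - (-7)*(-15) = -99 - 105 = -204.
B⁻¹ = (1/-204) * [[-9, 7], [15, 11]].
Dividing each entry by -204 and reducing:
B⁻¹ =
[     3/68    -7/204 ]
[    -5/68   -11/204 ]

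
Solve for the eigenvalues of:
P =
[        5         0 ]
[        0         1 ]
λ = 1, 5

Solve det(P - λI) = 0. For a 2×2 matrix the characteristic equation is λ² - (trace)λ + det = 0.
trace(P) = a + d = 5 + 1 = 6.
det(P) = a*d - b*c = (5)*(1) - (0)*(0) = 5 - 0 = 5.
Characteristic equation: λ² - (6)λ + (5) = 0.
Discriminant = (6)² - 4*(5) = 36 - 20 = 16.
λ = (6 ± √16) / 2 = (6 ± 4) / 2 = 1, 5.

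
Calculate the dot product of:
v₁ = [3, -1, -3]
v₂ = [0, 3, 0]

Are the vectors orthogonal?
-3, No

The dot product is the sum of products of corresponding components.
v₁·v₂ = (3)*(0) + (-1)*(3) + (-3)*(0) = 0 - 3 + 0 = -3.
Two vectors are orthogonal iff their dot product is 0; here the dot product is -3, so the vectors are not orthogonal.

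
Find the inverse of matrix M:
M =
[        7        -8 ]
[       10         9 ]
det(M) = 143
M⁻¹ =
[    9/143     8/143 ]
[  -10/143     7/143 ]

For a 2×2 matrix M = [[a, b], [c, d]] with det(M) ≠ 0, M⁻¹ = (1/det(M)) * [[d, -b], [-c, a]].
det(M) = (7)*(9) - (-8)*(10) = 63 + 80 = 143.
M⁻¹ = (1/143) * [[9, 8], [-10, 7]].
Dividing each entry by 143 and reducing:
M⁻¹ =
[    9/143     8/143 ]
[  -10/143     7/143 ]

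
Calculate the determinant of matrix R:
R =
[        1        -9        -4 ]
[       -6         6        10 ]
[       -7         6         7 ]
det(R) = 210

Expand along row 0 (cofactor expansion): det(R) = a*(e*i - f*h) - b*(d*i - f*g) + c*(d*h - e*g), where the 3×3 is [[a, b, c], [d, e, f], [g, h, i]].
Minor M_00 = (6)*(7) - (10)*(6) = 42 - 60 = -18.
Minor M_01 = (-6)*(7) - (10)*(-7) = -42 + 70 = 28.
Minor M_02 = (-6)*(6) - (6)*(-7) = -36 + 42 = 6.
det(R) = (1)*(-18) - (-9)*(28) + (-4)*(6) = -18 + 252 - 24 = 210.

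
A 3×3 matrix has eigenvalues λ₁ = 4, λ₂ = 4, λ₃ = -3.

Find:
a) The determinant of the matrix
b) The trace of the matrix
det = -48, trace = 5

Two standard eigenvalue identities:
- det(A) equals the product of the eigenvalues (counted with multiplicity).
- trace(A) equals the sum of the eigenvalues.
det(A) = (4)*(4)*(-3) = -48.
trace(A) = 4 + 4 - 3 = 5.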